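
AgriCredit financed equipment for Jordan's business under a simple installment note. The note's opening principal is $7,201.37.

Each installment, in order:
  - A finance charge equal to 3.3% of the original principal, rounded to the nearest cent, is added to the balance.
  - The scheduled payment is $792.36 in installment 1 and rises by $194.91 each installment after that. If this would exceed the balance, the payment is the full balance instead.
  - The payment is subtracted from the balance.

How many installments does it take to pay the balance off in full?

7

Installment 1: $7,201.37 +$237.65 interest = $7,439.02; pay $792.36 → $6,646.66
Installment 2: $6,646.66 +$237.65 interest = $6,884.31; pay $987.27 → $5,897.04
Installment 3: $5,897.04 +$237.65 interest = $6,134.69; pay $1,182.18 → $4,952.51
Installment 4: $4,952.51 +$237.65 interest = $5,190.16; pay $1,377.09 → $3,813.07
Installment 5: $3,813.07 +$237.65 interest = $4,050.72; pay $1,572.00 → $2,478.72
Installment 6: $2,478.72 +$237.65 interest = $2,716.37; pay $1,766.91 → $949.46
Installment 7: $949.46 +$237.65 interest = $1,187.11; pay $1,187.11 → $0.00
Balance reaches $0.00 in installment 7.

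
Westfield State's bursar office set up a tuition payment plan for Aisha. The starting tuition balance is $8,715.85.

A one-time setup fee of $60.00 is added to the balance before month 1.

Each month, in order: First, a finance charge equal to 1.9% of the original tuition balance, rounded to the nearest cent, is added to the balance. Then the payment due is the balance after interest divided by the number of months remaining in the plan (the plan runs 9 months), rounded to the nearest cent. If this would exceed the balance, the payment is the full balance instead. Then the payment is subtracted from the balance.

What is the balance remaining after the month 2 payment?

$7,099.36

Month 1: $8,775.85 +$165.60 interest = $8,941.45; pay $993.49 → $7,947.96
Month 2: $7,947.96 +$165.60 interest = $8,113.56; pay $1,014.20 → $7,099.36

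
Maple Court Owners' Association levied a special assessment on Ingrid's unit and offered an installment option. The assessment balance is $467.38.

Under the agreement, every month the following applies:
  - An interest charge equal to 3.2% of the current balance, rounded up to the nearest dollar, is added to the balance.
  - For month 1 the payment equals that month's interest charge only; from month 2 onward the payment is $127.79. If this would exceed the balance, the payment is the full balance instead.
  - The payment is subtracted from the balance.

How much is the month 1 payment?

Month 1: $467.38 +$15.00 interest = $482.38; pay $15.00 → $467.38

$15.00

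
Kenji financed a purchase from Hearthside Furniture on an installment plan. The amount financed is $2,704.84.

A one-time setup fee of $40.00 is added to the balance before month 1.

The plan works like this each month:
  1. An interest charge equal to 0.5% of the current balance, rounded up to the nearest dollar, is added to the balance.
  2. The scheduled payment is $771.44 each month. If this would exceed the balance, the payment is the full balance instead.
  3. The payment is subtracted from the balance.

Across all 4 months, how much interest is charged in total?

Month 1: $2,744.84 +$14.00 interest = $2,758.84; pay $771.44 → $1,987.40
Month 2: $1,987.40 +$10.00 interest = $1,997.40; pay $771.44 → $1,225.96
Month 3: $1,225.96 +$7.00 interest = $1,232.96; pay $771.44 → $461.52
Month 4: $461.52 +$3.00 interest = $464.52; pay $464.52 → $0.00
Total interest: $14.00 + $10.00 + $7.00 + $3.00 = $34.00

$34.00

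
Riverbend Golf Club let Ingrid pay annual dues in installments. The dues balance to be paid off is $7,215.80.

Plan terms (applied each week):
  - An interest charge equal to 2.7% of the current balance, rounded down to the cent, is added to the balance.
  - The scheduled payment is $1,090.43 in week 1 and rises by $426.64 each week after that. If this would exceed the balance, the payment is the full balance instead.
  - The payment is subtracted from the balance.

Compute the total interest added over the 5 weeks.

Week 1: opening $7,215.80; interest $194.82 → $7,410.62; payment $1,090.43; balance $6,320.19
Week 2: opening $6,320.19; interest $170.64 → $6,490.83; payment $1,517.07; balance $4,973.76
Week 3: opening $4,973.76; interest $134.29 → $5,108.05; payment $1,943.71; balance $3,164.34
Week 4: opening $3,164.34; interest $85.43 → $3,249.77; payment $2,370.35; balance $879.42
Week 5: opening $879.42; interest $23.74 → $903.16; payment $903.16; balance $0.00
Total interest: $194.82 + $170.64 + $134.29 + $85.43 + $23.74 = $608.92

$608.92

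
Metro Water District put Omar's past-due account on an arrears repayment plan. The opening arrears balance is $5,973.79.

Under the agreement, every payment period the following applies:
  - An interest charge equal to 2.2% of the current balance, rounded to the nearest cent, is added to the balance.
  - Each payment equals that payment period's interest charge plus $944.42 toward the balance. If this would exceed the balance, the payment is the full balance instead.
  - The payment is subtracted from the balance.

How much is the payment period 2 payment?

Payment period 1: $5,973.79 +$131.42 interest = $6,105.21; pay $1,075.84 → $5,029.37
Payment period 2: $5,029.37 +$110.65 interest = $5,140.02; pay $1,055.07 → $4,084.95

$1,055.07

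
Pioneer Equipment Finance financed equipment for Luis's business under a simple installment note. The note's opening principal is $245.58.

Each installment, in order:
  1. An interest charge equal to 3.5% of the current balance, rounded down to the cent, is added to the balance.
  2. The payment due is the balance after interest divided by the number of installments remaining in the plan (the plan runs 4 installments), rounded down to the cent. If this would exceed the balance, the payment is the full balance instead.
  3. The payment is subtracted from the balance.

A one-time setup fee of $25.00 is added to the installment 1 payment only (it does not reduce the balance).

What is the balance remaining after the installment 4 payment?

$0.00

Installment 1: $245.58 +$8.59 interest = $254.17; pay $63.54 (+ $25.00 fee) → $190.63
Installment 2: $190.63 +$6.67 interest = $197.30; pay $65.76 → $131.54
Installment 3: $131.54 +$4.60 interest = $136.14; pay $68.07 → $68.07
Installment 4: $68.07 +$2.38 interest = $70.45; pay $70.45 → $0.00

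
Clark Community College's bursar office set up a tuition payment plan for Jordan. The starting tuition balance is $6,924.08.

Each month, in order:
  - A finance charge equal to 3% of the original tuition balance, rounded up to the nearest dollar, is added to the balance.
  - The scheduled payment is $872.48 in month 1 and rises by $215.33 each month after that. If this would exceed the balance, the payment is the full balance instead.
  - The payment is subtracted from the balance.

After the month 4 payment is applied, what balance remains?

$2,974.18

Month 1: $6,924.08 +$208.00 interest = $7,132.08; pay $872.48 → $6,259.60
Month 2: $6,259.60 +$208.00 interest = $6,467.60; pay $1,087.81 → $5,379.79
Month 3: $5,379.79 +$208.00 interest = $5,587.79; pay $1,303.14 → $4,284.65
Month 4: $4,284.65 +$208.00 interest = $4,492.65; pay $1,518.47 → $2,974.18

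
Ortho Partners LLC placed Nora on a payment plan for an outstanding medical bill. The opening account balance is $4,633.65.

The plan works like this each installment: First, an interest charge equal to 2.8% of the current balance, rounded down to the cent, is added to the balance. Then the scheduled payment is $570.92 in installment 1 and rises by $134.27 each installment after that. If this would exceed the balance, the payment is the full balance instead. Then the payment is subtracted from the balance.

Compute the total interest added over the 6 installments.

Installment 1: opening $4,633.65; interest $129.74 → $4,763.39; payment $570.92; balance $4,192.47
Installment 2: opening $4,192.47; interest $117.38 → $4,309.85; payment $705.19; balance $3,604.66
Installment 3: opening $3,604.66; interest $100.93 → $3,705.59; payment $839.46; balance $2,866.13
Installment 4: opening $2,866.13; interest $80.25 → $2,946.38; payment $973.73; balance $1,972.65
Installment 5: opening $1,972.65; interest $55.23 → $2,027.88; payment $1,108.00; balance $919.88
Installment 6: opening $919.88; interest $25.75 → $945.63; payment $945.63; balance $0.00
Total interest: $129.74 + $117.38 + $100.93 + $80.25 + $55.23 + $25.75 = $509.28

$509.28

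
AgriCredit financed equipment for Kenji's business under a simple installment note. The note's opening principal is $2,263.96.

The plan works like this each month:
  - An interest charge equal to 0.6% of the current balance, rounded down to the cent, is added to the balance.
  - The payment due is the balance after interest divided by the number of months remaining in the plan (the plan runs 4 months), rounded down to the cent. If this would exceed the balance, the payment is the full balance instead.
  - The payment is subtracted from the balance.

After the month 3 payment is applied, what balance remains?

$576.24

# | Opening | Interest | Payment | End bal
1 | $2,263.96 | $13.58 | $569.38 | $1,708.16
2 | $1,708.16 | $10.24 | $572.80 | $1,145.60
3 | $1,145.60 | $6.87 | $576.23 | $576.24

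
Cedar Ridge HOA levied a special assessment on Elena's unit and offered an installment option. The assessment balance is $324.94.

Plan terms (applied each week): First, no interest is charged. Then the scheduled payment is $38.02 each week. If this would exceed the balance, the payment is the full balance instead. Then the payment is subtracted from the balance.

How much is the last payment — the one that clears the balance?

$20.78

Week 1: $324.94 − $38.02 → $286.92
Week 2: $286.92 − $38.02 → $248.90
Week 3: $248.90 − $38.02 → $210.88
Week 4: $210.88 − $38.02 → $172.86
Week 5: $172.86 − $38.02 → $134.84
Week 6: $134.84 − $38.02 → $96.82
Week 7: $96.82 − $38.02 → $58.80
Week 8: $58.80 − $38.02 → $20.78
Week 9: $20.78 − $20.78 → $0.00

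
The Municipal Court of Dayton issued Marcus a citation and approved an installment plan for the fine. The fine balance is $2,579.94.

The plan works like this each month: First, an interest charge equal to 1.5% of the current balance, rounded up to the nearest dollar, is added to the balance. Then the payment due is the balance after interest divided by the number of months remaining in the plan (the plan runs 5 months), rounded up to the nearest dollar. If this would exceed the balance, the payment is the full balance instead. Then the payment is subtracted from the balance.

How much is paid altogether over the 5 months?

Month 1: opening $2,579.94; interest $39.00 → $2,618.94; payment $524.00; balance $2,094.94
Month 2: opening $2,094.94; interest $32.00 → $2,126.94; payment $532.00; balance $1,594.94
Month 3: opening $1,594.94; interest $24.00 → $1,618.94; payment $540.00; balance $1,078.94
Month 4: opening $1,078.94; interest $17.00 → $1,095.94; payment $548.00; balance $547.94
Month 5: opening $547.94; interest $9.00 → $556.94; payment $556.94; balance $0.00
Total paid: $2,700.94

$2,700.94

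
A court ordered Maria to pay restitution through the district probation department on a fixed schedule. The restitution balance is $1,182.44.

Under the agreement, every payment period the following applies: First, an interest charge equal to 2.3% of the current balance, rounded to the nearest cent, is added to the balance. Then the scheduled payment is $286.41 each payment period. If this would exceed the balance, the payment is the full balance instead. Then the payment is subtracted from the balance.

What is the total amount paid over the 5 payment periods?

$1,257.42

# | Opening | Interest | Payment | End bal
1 | $1,182.44 | $27.20 | $286.41 | $923.23
2 | $923.23 | $21.23 | $286.41 | $658.05
3 | $658.05 | $15.14 | $286.41 | $386.78
4 | $386.78 | $8.90 | $286.41 | $109.27
5 | $109.27 | $2.51 | $111.78 | $0.00
Total paid: $1,257.42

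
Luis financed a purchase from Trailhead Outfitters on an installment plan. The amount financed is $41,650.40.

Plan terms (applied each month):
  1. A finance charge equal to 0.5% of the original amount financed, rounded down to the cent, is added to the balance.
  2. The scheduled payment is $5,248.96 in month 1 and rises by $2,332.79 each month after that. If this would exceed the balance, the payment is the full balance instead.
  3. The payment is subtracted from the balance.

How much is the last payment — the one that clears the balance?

Month 1: $41,650.40 +$208.25 interest = $41,858.65; pay $5,248.96 → $36,609.69
Month 2: $36,609.69 +$208.25 interest = $36,817.94; pay $7,581.75 → $29,236.19
Month 3: $29,236.19 +$208.25 interest = $29,444.44; pay $9,914.54 → $19,529.90
Month 4: $19,529.90 +$208.25 interest = $19,738.15; pay $12,247.33 → $7,490.82
Month 5: $7,490.82 +$208.25 interest = $7,699.07; pay $7,699.07 → $0.00

$7,699.07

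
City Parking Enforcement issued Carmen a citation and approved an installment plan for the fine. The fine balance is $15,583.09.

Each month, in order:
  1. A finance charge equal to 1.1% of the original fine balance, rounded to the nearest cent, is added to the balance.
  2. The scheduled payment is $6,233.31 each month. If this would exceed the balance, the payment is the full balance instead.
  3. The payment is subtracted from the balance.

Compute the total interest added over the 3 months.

Month 1: opening $15,583.09; interest $171.41 → $15,754.50; payment $6,233.31; balance $9,521.19
Month 2: opening $9,521.19; interest $171.41 → $9,692.60; payment $6,233.31; balance $3,459.29
Month 3: opening $3,459.29; interest $171.41 → $3,630.70; payment $3,630.70; balance $0.00
Total interest: $171.41 + $171.41 + $171.41 = $514.23

$514.23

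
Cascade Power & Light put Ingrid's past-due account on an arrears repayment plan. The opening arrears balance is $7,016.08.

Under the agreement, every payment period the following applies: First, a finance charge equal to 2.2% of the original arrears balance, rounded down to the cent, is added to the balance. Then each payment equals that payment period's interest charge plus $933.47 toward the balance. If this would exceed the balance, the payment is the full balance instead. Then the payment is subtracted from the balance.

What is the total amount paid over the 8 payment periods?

$8,250.88

Payment period 1: opening $7,016.08; interest $154.35 → $7,170.43; payment $1,087.82; balance $6,082.61
Payment period 2: opening $6,082.61; interest $154.35 → $6,236.96; payment $1,087.82; balance $5,149.14
Payment period 3: opening $5,149.14; interest $154.35 → $5,303.49; payment $1,087.82; balance $4,215.67
Payment period 4: opening $4,215.67; interest $154.35 → $4,370.02; payment $1,087.82; balance $3,282.20
Payment period 5: opening $3,282.20; interest $154.35 → $3,436.55; payment $1,087.82; balance $2,348.73
Payment period 6: opening $2,348.73; interest $154.35 → $2,503.08; payment $1,087.82; balance $1,415.26
Payment period 7: opening $1,415.26; interest $154.35 → $1,569.61; payment $1,087.82; balance $481.79
Payment period 8: opening $481.79; interest $154.35 → $636.14; payment $636.14; balance $0.00
Total paid: $8,250.88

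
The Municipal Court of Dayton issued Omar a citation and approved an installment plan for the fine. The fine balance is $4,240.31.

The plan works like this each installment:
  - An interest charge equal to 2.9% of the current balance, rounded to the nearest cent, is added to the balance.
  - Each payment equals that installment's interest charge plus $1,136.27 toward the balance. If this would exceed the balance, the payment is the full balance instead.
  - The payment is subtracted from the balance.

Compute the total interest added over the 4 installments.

# | Opening | Interest | Payment | End bal
1 | $4,240.31 | $122.97 | $1,259.24 | $3,104.04
2 | $3,104.04 | $90.02 | $1,226.29 | $1,967.77
3 | $1,967.77 | $57.07 | $1,193.34 | $831.50
4 | $831.50 | $24.11 | $855.61 | $0.00
Total interest: $122.97 + $90.02 + $57.07 + $24.11 = $294.17

$294.17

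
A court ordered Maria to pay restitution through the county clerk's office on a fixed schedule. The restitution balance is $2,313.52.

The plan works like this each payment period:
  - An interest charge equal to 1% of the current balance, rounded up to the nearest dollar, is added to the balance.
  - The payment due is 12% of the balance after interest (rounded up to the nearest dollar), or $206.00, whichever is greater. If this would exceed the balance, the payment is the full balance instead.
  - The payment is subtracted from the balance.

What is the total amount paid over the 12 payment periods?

$2,458.52

Payment period 1: $2,313.52 +$24.00 interest = $2,337.52; pay $281.00 → $2,056.52
Payment period 2: $2,056.52 +$21.00 interest = $2,077.52; pay $250.00 → $1,827.52
Payment period 3: $1,827.52 +$19.00 interest = $1,846.52; pay $222.00 → $1,624.52
Payment period 4: $1,624.52 +$17.00 interest = $1,641.52; pay $206.00 → $1,435.52
Payment period 5: $1,435.52 +$15.00 interest = $1,450.52; pay $206.00 → $1,244.52
Payment period 6: $1,244.52 +$13.00 interest = $1,257.52; pay $206.00 → $1,051.52
Payment period 7: $1,051.52 +$11.00 interest = $1,062.52; pay $206.00 → $856.52
Payment period 8: $856.52 +$9.00 interest = $865.52; pay $206.00 → $659.52
Payment period 9: $659.52 +$7.00 interest = $666.52; pay $206.00 → $460.52
Payment period 10: $460.52 +$5.00 interest = $465.52; pay $206.00 → $259.52
Payment period 11: $259.52 +$3.00 interest = $262.52; pay $206.00 → $56.52
Payment period 12: $56.52 +$1.00 interest = $57.52; pay $57.52 → $0.00
Total paid: $2,458.52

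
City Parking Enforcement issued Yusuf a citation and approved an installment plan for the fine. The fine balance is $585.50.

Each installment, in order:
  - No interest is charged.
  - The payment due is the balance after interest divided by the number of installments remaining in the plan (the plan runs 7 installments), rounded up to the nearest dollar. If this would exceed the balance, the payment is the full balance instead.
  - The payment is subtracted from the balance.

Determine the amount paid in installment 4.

$84.00

Installment 1: $585.50 − $84.00 → $501.50
Installment 2: $501.50 − $84.00 → $417.50
Installment 3: $417.50 − $84.00 → $333.50
Installment 4: $333.50 − $84.00 → $249.50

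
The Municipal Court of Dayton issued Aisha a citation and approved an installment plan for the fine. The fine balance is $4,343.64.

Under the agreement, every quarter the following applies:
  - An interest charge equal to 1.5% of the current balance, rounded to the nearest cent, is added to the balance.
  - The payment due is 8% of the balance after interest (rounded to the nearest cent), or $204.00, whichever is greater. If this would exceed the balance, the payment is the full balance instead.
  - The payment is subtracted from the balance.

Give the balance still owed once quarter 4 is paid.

$3,302.70

Quarter 1: opening $4,343.64; interest $65.15 → $4,408.79; payment $352.70; balance $4,056.09
Quarter 2: opening $4,056.09; interest $60.84 → $4,116.93; payment $329.35; balance $3,787.58
Quarter 3: opening $3,787.58; interest $56.81 → $3,844.39; payment $307.55; balance $3,536.84
Quarter 4: opening $3,536.84; interest $53.05 → $3,589.89; payment $287.19; balance $3,302.70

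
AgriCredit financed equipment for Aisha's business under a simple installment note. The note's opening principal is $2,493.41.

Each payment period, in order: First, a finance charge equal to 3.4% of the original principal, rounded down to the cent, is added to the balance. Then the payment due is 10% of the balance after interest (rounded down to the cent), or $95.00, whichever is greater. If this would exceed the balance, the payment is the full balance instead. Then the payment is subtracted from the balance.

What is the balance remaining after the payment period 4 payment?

Payment period 1: opening $2,493.41; interest $84.77 → $2,578.18; payment $257.81; balance $2,320.37
Payment period 2: opening $2,320.37; interest $84.77 → $2,405.14; payment $240.51; balance $2,164.63
Payment period 3: opening $2,164.63; interest $84.77 → $2,249.40; payment $224.94; balance $2,024.46
Payment period 4: opening $2,024.46; interest $84.77 → $2,109.23; payment $210.92; balance $1,898.31

$1,898.31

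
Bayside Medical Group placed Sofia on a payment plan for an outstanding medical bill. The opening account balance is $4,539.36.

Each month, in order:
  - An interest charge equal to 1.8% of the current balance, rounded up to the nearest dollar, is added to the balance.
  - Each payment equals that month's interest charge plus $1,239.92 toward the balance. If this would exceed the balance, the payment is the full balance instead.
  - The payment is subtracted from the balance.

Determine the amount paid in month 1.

# | Opening | Interest | Payment | End bal
1 | $4,539.36 | $82.00 | $1,321.92 | $3,299.44

$1,321.92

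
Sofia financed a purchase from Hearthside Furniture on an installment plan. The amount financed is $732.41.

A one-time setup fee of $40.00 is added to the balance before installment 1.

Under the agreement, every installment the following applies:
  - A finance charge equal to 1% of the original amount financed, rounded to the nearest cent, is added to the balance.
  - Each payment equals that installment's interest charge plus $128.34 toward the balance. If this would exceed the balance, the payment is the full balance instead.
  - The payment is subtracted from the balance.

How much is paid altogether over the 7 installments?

$823.65

Installment 1: opening $772.41; interest $7.32 → $779.73; payment $135.66; balance $644.07
Installment 2: opening $644.07; interest $7.32 → $651.39; payment $135.66; balance $515.73
Installment 3: opening $515.73; interest $7.32 → $523.05; payment $135.66; balance $387.39
Installment 4: opening $387.39; interest $7.32 → $394.71; payment $135.66; balance $259.05
Installment 5: opening $259.05; interest $7.32 → $266.37; payment $135.66; balance $130.71
Installment 6: opening $130.71; interest $7.32 → $138.03; payment $135.66; balance $2.37
Installment 7: opening $2.37; interest $7.32 → $9.69; payment $9.69; balance $0.00
Total paid: $823.65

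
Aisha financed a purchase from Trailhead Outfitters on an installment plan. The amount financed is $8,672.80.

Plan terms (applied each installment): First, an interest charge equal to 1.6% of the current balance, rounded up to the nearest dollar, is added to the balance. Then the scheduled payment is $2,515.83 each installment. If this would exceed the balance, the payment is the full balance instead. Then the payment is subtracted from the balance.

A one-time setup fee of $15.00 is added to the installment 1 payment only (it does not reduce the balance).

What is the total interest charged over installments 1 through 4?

$326.00

Installment 1: $8,672.80 +$139.00 interest = $8,811.80; pay $2,515.83 (+ $15.00 fee) → $6,295.97
Installment 2: $6,295.97 +$101.00 interest = $6,396.97; pay $2,515.83 → $3,881.14
Installment 3: $3,881.14 +$63.00 interest = $3,944.14; pay $2,515.83 → $1,428.31
Installment 4: $1,428.31 +$23.00 interest = $1,451.31; pay $1,451.31 → $0.00
Total interest: $139.00 + $101.00 + $63.00 + $23.00 = $326.00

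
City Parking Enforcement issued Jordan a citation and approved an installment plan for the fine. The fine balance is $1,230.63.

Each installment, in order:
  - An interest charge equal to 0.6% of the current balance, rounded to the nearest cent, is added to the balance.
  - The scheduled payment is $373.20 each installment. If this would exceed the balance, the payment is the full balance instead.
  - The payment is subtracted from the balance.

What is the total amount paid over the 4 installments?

$1,246.94

Installment 1: $1,230.63 +$7.38 interest = $1,238.01; pay $373.20 → $864.81
Installment 2: $864.81 +$5.19 interest = $870.00; pay $373.20 → $496.80
Installment 3: $496.80 +$2.98 interest = $499.78; pay $373.20 → $126.58
Installment 4: $126.58 +$0.76 interest = $127.34; pay $127.34 → $0.00
Total paid: $1,246.94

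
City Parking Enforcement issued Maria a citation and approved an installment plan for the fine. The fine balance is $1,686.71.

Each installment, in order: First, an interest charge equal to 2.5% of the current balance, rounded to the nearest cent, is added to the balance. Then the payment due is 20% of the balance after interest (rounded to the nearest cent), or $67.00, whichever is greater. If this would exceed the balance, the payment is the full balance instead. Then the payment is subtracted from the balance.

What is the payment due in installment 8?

Installment 1: $1,686.71 +$42.17 interest = $1,728.88; pay $345.78 → $1,383.10
Installment 2: $1,383.10 +$34.58 interest = $1,417.68; pay $283.54 → $1,134.14
Installment 3: $1,134.14 +$28.35 interest = $1,162.49; pay $232.50 → $929.99
Installment 4: $929.99 +$23.25 interest = $953.24; pay $190.65 → $762.59
Installment 5: $762.59 +$19.06 interest = $781.65; pay $156.33 → $625.32
Installment 6: $625.32 +$15.63 interest = $640.95; pay $128.19 → $512.76
Installment 7: $512.76 +$12.82 interest = $525.58; pay $105.12 → $420.46
Installment 8: $420.46 +$10.51 interest = $430.97; pay $86.19 → $344.78

$86.19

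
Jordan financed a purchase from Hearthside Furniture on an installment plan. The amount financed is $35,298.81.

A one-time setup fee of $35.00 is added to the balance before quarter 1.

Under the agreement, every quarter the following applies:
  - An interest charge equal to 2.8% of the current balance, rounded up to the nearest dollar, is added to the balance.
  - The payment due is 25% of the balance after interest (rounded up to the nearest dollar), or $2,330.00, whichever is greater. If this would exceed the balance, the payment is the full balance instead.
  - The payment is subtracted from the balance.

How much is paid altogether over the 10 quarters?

$39,219.81

# | Opening | Interest | Payment | End bal
1 | $35,333.81 | $990.00 | $9,081.00 | $27,242.81
2 | $27,242.81 | $763.00 | $7,002.00 | $21,003.81
3 | $21,003.81 | $589.00 | $5,399.00 | $16,193.81
4 | $16,193.81 | $454.00 | $4,162.00 | $12,485.81
5 | $12,485.81 | $350.00 | $3,209.00 | $9,626.81
6 | $9,626.81 | $270.00 | $2,475.00 | $7,421.81
7 | $7,421.81 | $208.00 | $2,330.00 | $5,299.81
8 | $5,299.81 | $149.00 | $2,330.00 | $3,118.81
9 | $3,118.81 | $88.00 | $2,330.00 | $876.81
10 | $876.81 | $25.00 | $901.81 | $0.00
Total paid: $39,219.81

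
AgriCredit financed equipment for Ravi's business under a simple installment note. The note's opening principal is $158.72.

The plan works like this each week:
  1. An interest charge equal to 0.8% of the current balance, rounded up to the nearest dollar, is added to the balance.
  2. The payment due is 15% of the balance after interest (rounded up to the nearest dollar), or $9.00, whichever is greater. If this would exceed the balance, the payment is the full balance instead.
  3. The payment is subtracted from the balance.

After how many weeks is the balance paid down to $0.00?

14

# | Opening | Interest | Payment | End bal
1 | $158.72 | $2.00 | $25.00 | $135.72
2 | $135.72 | $2.00 | $21.00 | $116.72
3 | $116.72 | $1.00 | $18.00 | $99.72
4 | $99.72 | $1.00 | $16.00 | $84.72
5 | $84.72 | $1.00 | $13.00 | $72.72
6 | $72.72 | $1.00 | $12.00 | $61.72
7 | $61.72 | $1.00 | $10.00 | $52.72
8 | $52.72 | $1.00 | $9.00 | $44.72
9 | $44.72 | $1.00 | $9.00 | $36.72
10 | $36.72 | $1.00 | $9.00 | $28.72
11 | $28.72 | $1.00 | $9.00 | $20.72
12 | $20.72 | $1.00 | $9.00 | $12.72
13 | $12.72 | $1.00 | $9.00 | $4.72
14 | $4.72 | $1.00 | $5.72 | $0.00
Balance reaches $0.00 in week 14.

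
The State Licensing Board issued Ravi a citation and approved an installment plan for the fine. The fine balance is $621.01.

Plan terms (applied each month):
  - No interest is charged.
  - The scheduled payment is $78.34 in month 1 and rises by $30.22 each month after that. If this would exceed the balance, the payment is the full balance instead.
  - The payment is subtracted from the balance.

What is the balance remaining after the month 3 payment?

$295.33

Month 1: opening $621.01; payment $78.34; balance $542.67
Month 2: opening $542.67; payment $108.56; balance $434.11
Month 3: opening $434.11; payment $138.78; balance $295.33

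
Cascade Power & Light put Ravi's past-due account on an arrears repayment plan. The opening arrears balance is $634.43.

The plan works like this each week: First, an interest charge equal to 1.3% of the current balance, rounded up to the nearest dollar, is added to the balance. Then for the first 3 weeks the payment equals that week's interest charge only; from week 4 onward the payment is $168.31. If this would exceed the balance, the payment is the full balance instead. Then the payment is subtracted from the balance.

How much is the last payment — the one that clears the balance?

Week 1: opening $634.43; interest $9.00 → $643.43; payment $9.00; balance $634.43
Week 2: opening $634.43; interest $9.00 → $643.43; payment $9.00; balance $634.43
Week 3: opening $634.43; interest $9.00 → $643.43; payment $9.00; balance $634.43
Week 4: opening $634.43; interest $9.00 → $643.43; payment $168.31; balance $475.12
Week 5: opening $475.12; interest $7.00 → $482.12; payment $168.31; balance $313.81
Week 6: opening $313.81; interest $5.00 → $318.81; payment $168.31; balance $150.50
Week 7: opening $150.50; interest $2.00 → $152.50; payment $152.50; balance $0.00

$152.50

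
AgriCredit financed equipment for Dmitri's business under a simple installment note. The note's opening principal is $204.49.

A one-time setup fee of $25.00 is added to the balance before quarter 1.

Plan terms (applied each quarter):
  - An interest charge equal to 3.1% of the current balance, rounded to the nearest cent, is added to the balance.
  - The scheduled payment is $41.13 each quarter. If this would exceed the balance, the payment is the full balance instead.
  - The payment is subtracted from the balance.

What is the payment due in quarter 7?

Quarter 1: $229.49 +$7.11 interest = $236.60; pay $41.13 → $195.47
Quarter 2: $195.47 +$6.06 interest = $201.53; pay $41.13 → $160.40
Quarter 3: $160.40 +$4.97 interest = $165.37; pay $41.13 → $124.24
Quarter 4: $124.24 +$3.85 interest = $128.09; pay $41.13 → $86.96
Quarter 5: $86.96 +$2.70 interest = $89.66; pay $41.13 → $48.53
Quarter 6: $48.53 +$1.50 interest = $50.03; pay $41.13 → $8.90
Quarter 7: $8.90 +$0.28 interest = $9.18; pay $9.18 → $0.00

$9.18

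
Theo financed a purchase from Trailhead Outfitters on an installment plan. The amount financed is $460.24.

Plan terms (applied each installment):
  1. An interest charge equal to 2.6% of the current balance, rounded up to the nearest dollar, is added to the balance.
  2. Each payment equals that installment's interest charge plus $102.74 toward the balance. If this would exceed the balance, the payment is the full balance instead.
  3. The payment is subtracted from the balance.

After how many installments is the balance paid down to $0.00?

Installment 1: $460.24 +$12.00 interest = $472.24; pay $114.74 → $357.50
Installment 2: $357.50 +$10.00 interest = $367.50; pay $112.74 → $254.76
Installment 3: $254.76 +$7.00 interest = $261.76; pay $109.74 → $152.02
Installment 4: $152.02 +$4.00 interest = $156.02; pay $106.74 → $49.28
Installment 5: $49.28 +$2.00 interest = $51.28; pay $51.28 → $0.00
Balance reaches $0.00 in installment 5.

5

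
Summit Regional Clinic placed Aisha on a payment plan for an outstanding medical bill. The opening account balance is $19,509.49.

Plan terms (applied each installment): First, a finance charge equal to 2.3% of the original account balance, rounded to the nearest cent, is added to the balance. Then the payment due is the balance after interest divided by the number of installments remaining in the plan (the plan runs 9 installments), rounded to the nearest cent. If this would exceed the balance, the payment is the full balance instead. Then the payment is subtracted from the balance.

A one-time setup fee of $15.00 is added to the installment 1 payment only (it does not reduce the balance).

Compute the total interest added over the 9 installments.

Installment 1: $19,509.49 +$448.72 interest = $19,958.21; pay $2,217.58 (+ $15.00 fee) → $17,740.63
Installment 2: $17,740.63 +$448.72 interest = $18,189.35; pay $2,273.67 → $15,915.68
Installment 3: $15,915.68 +$448.72 interest = $16,364.40; pay $2,337.77 → $14,026.63
Installment 4: $14,026.63 +$448.72 interest = $14,475.35; pay $2,412.56 → $12,062.79
Installment 5: $12,062.79 +$448.72 interest = $12,511.51; pay $2,502.30 → $10,009.21
Installment 6: $10,009.21 +$448.72 interest = $10,457.93; pay $2,614.48 → $7,843.45
Installment 7: $7,843.45 +$448.72 interest = $8,292.17; pay $2,764.06 → $5,528.11
Installment 8: $5,528.11 +$448.72 interest = $5,976.83; pay $2,988.42 → $2,988.41
Installment 9: $2,988.41 +$448.72 interest = $3,437.13; pay $3,437.13 → $0.00
Total interest: $448.72 + $448.72 + $448.72 + $448.72 + $448.72 + $448.72 + $448.72 + $448.72 + $448.72 = $4,038.48

$4,038.48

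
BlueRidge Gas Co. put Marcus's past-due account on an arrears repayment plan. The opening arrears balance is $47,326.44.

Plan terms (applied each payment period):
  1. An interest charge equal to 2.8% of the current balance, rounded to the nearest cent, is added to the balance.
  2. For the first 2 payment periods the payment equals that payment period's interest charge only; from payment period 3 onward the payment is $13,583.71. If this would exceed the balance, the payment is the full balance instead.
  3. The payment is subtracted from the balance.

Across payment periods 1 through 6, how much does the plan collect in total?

Payment period 1: opening $47,326.44; interest $1,325.14 → $48,651.58; payment $1,325.14; balance $47,326.44
Payment period 2: opening $47,326.44; interest $1,325.14 → $48,651.58; payment $1,325.14; balance $47,326.44
Payment period 3: opening $47,326.44; interest $1,325.14 → $48,651.58; payment $13,583.71; balance $35,067.87
Payment period 4: opening $35,067.87; interest $981.90 → $36,049.77; payment $13,583.71; balance $22,466.06
Payment period 5: opening $22,466.06; interest $629.05 → $23,095.11; payment $13,583.71; balance $9,511.40
Payment period 6: opening $9,511.40; interest $266.32 → $9,777.72; payment $9,777.72; balance $0.00
Total paid: $53,179.13

$53,179.13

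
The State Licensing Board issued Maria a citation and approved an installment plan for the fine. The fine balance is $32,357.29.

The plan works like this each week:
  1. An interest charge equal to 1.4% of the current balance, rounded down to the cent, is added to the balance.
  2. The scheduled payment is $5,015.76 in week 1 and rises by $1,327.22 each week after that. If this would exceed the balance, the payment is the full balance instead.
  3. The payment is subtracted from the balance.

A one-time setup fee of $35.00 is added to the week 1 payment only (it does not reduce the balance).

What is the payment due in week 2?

Week 1: opening $32,357.29; interest $453.00 → $32,810.29; payment $5,015.76 (+ $35.00 fee); balance $27,794.53
Week 2: opening $27,794.53; interest $389.12 → $28,183.65; payment $6,342.98; balance $21,840.67

$6,342.98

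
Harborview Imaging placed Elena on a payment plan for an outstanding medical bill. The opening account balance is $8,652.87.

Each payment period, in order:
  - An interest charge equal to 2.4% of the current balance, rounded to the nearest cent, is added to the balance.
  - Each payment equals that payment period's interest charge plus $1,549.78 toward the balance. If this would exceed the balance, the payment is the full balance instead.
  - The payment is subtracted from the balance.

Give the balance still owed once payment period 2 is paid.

$5,553.31

Payment period 1: opening $8,652.87; interest $207.67 → $8,860.54; payment $1,757.45; balance $7,103.09
Payment period 2: opening $7,103.09; interest $170.47 → $7,273.56; payment $1,720.25; balance $5,553.31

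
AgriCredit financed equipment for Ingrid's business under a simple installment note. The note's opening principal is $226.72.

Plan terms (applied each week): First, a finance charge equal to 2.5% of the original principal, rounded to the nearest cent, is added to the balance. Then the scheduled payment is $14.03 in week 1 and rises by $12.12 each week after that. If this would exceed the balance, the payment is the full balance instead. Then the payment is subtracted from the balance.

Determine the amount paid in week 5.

$62.51

Week 1: opening $226.72; interest $5.67 → $232.39; payment $14.03; balance $218.36
Week 2: opening $218.36; interest $5.67 → $224.03; payment $26.15; balance $197.88
Week 3: opening $197.88; interest $5.67 → $203.55; payment $38.27; balance $165.28
Week 4: opening $165.28; interest $5.67 → $170.95; payment $50.39; balance $120.56
Week 5: opening $120.56; interest $5.67 → $126.23; payment $62.51; balance $63.72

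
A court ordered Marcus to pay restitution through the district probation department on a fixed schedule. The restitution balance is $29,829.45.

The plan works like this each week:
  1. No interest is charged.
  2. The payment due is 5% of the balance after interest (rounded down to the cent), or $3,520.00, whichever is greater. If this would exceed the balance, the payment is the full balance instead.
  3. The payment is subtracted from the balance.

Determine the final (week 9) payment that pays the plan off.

$1,669.45

Week 1: opening $29,829.45; payment $3,520.00; balance $26,309.45
Week 2: opening $26,309.45; payment $3,520.00; balance $22,789.45
Week 3: opening $22,789.45; payment $3,520.00; balance $19,269.45
Week 4: opening $19,269.45; payment $3,520.00; balance $15,749.45
Week 5: opening $15,749.45; payment $3,520.00; balance $12,229.45
Week 6: opening $12,229.45; payment $3,520.00; balance $8,709.45
Week 7: opening $8,709.45; payment $3,520.00; balance $5,189.45
Week 8: opening $5,189.45; payment $3,520.00; balance $1,669.45
Week 9: opening $1,669.45; payment $1,669.45; balance $0.00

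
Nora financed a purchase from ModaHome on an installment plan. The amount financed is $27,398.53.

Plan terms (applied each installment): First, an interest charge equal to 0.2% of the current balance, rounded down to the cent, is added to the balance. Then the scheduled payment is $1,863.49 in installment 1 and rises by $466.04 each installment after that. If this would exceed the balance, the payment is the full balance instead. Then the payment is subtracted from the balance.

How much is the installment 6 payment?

Installment 1: $27,398.53 +$54.79 interest = $27,453.32; pay $1,863.49 → $25,589.83
Installment 2: $25,589.83 +$51.17 interest = $25,641.00; pay $2,329.53 → $23,311.47
Installment 3: $23,311.47 +$46.62 interest = $23,358.09; pay $2,795.57 → $20,562.52
Installment 4: $20,562.52 +$41.12 interest = $20,603.64; pay $3,261.61 → $17,342.03
Installment 5: $17,342.03 +$34.68 interest = $17,376.71; pay $3,727.65 → $13,649.06
Installment 6: $13,649.06 +$27.29 interest = $13,676.35; pay $4,193.69 → $9,482.66

$4,193.69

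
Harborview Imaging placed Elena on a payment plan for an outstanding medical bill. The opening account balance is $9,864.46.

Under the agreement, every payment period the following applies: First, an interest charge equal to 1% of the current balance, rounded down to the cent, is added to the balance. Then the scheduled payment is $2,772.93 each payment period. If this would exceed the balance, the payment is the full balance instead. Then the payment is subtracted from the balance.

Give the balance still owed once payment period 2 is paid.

Payment period 1: $9,864.46 +$98.64 interest = $9,963.10; pay $2,772.93 → $7,190.17
Payment period 2: $7,190.17 +$71.90 interest = $7,262.07; pay $2,772.93 → $4,489.14

$4,489.14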